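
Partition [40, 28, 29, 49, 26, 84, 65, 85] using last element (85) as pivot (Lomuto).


Pivot: 85
  40 <= 85: advance i (no swap)
  28 <= 85: advance i (no swap)
  29 <= 85: advance i (no swap)
  49 <= 85: advance i (no swap)
  26 <= 85: advance i (no swap)
  84 <= 85: advance i (no swap)
  65 <= 85: advance i (no swap)
Place pivot at 7: [40, 28, 29, 49, 26, 84, 65, 85]

Partitioned: [40, 28, 29, 49, 26, 84, 65, 85]


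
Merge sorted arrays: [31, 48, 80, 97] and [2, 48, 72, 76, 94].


Take 2 from B
Take 31 from A
Take 48 from A
Take 48 from B
Take 72 from B
Take 76 from B
Take 80 from A
Take 94 from B

Merged: [2, 31, 48, 48, 72, 76, 80, 94, 97]


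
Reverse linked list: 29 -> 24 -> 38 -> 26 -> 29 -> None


Step 1: curr=29, set curr.next=prev(None) | reversed so far: 29
Step 2: curr=24, set curr.next=prev(29) | reversed so far: 24 -> 29
Step 3: curr=38, set curr.next=prev(24) | reversed so far: 38 -> 24 -> 29
Step 4: curr=26, set curr.next=prev(38) | reversed so far: 26 -> 38 -> 24 -> 29
Step 5: curr=29, set curr.next=prev(26) | reversed so far: 29 -> 26 -> 38 -> 24 -> 29

29 -> 26 -> 38 -> 24 -> 29 -> None


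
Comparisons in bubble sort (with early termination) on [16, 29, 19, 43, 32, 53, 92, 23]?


Algorithm: bubble sort (with early termination)
Input: [16, 29, 19, 43, 32, 53, 92, 23]
Sorted: [16, 19, 23, 29, 32, 43, 53, 92]

27


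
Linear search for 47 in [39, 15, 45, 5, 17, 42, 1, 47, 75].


i=0: 39!=47
i=1: 15!=47
i=2: 45!=47
i=3: 5!=47
i=4: 17!=47
i=5: 42!=47
i=6: 1!=47
i=7: 47==47 found!

Found at 7, 8 comps


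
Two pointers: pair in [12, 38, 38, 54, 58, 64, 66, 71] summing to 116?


lo=0(12)+hi=7(71)=83
lo=1(38)+hi=7(71)=109
lo=2(38)+hi=7(71)=109
lo=3(54)+hi=7(71)=125
lo=3(54)+hi=6(66)=120
lo=3(54)+hi=5(64)=118
lo=3(54)+hi=4(58)=112

No pair found


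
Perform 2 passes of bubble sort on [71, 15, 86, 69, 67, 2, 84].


Initial: [71, 15, 86, 69, 67, 2, 84]
Pass 1: [15, 71, 69, 67, 2, 84, 86] (5 swaps)
Pass 2: [15, 69, 67, 2, 71, 84, 86] (3 swaps)

After 2 passes: [15, 69, 67, 2, 71, 84, 86]


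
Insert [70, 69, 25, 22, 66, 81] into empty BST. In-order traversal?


Insert 70: root
Insert 69: L from 70
Insert 25: L from 70 -> L from 69
Insert 22: L from 70 -> L from 69 -> L from 25
Insert 66: L from 70 -> L from 69 -> R from 25
Insert 81: R from 70

In-order: [22, 25, 66, 69, 70, 81]


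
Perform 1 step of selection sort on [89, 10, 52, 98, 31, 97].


Initial: [89, 10, 52, 98, 31, 97]
Step 1: min=10 at 1
  Swap: [10, 89, 52, 98, 31, 97]

After 1 step: [10, 89, 52, 98, 31, 97]


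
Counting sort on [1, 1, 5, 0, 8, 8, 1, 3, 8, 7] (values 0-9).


Input: [1, 1, 5, 0, 8, 8, 1, 3, 8, 7]
Counts: [1, 3, 0, 1, 0, 1, 0, 1, 3, 0]

Sorted: [0, 1, 1, 1, 3, 5, 7, 8, 8, 8]


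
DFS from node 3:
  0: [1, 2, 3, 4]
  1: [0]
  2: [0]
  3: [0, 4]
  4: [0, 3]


Visit 3, push [4, 0]
Visit 0, push [4, 2, 1]
Visit 1, push []
Visit 2, push []
Visit 4, push []

DFS order: [3, 0, 1, 2, 4]


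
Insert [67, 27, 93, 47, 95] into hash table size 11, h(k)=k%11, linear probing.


Insert 67: h=1 -> slot 1
Insert 27: h=5 -> slot 5
Insert 93: h=5, 1 probes -> slot 6
Insert 47: h=3 -> slot 3
Insert 95: h=7 -> slot 7

Table: [None, 67, None, 47, None, 27, 93, 95, None, None, None]


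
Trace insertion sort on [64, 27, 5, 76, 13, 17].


Initial: [64, 27, 5, 76, 13, 17]
Insert 27: [27, 64, 5, 76, 13, 17]
Insert 5: [5, 27, 64, 76, 13, 17]
Insert 76: [5, 27, 64, 76, 13, 17]
Insert 13: [5, 13, 27, 64, 76, 17]
Insert 17: [5, 13, 17, 27, 64, 76]

Sorted: [5, 13, 17, 27, 64, 76]


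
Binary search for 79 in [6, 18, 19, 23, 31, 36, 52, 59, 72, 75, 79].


Step 1: lo=0, hi=10, mid=5, val=36
Step 2: lo=6, hi=10, mid=8, val=72
Step 3: lo=9, hi=10, mid=9, val=75
Step 4: lo=10, hi=10, mid=10, val=79

Found at index 10


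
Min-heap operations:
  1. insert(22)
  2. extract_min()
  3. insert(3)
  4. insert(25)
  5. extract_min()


insert(22) -> [22]
extract_min()->22, []
insert(3) -> [3]
insert(25) -> [3, 25]
extract_min()->3, [25]

Final heap: [25]


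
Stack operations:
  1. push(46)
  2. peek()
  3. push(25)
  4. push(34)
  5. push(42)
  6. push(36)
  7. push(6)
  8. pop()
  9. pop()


push(46) -> [46]
peek()->46
push(25) -> [46, 25]
push(34) -> [46, 25, 34]
push(42) -> [46, 25, 34, 42]
push(36) -> [46, 25, 34, 42, 36]
push(6) -> [46, 25, 34, 42, 36, 6]
pop()->6, [46, 25, 34, 42, 36]
pop()->36, [46, 25, 34, 42]

Final stack: [46, 25, 34, 42]


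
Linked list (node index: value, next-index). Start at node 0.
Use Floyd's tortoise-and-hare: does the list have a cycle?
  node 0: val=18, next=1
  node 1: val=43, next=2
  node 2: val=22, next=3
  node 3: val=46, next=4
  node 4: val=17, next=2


Floyd's tortoise (slow, +1) and hare (fast, +2):
  init: slow=0, fast=0
  step 1: slow=1, fast=2
  step 2: slow=2, fast=4
  step 3: slow=3, fast=3
  slow == fast at node 3: cycle detected

Cycle: yes


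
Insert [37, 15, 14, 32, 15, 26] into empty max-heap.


Insert 37: [37]
Insert 15: [37, 15]
Insert 14: [37, 15, 14]
Insert 32: [37, 32, 14, 15]
Insert 15: [37, 32, 14, 15, 15]
Insert 26: [37, 32, 26, 15, 15, 14]

Final heap: [37, 32, 26, 15, 15, 14]


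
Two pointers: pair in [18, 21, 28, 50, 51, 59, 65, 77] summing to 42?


lo=0(18)+hi=7(77)=95
lo=0(18)+hi=6(65)=83
lo=0(18)+hi=5(59)=77
lo=0(18)+hi=4(51)=69
lo=0(18)+hi=3(50)=68
lo=0(18)+hi=2(28)=46
lo=0(18)+hi=1(21)=39

No pair found


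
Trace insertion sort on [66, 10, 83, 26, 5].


Initial: [66, 10, 83, 26, 5]
Insert 10: [10, 66, 83, 26, 5]
Insert 83: [10, 66, 83, 26, 5]
Insert 26: [10, 26, 66, 83, 5]
Insert 5: [5, 10, 26, 66, 83]

Sorted: [5, 10, 26, 66, 83]


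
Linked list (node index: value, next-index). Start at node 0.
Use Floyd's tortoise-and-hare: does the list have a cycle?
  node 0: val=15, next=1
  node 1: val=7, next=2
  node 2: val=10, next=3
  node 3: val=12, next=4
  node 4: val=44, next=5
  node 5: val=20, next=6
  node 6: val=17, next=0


Floyd's tortoise (slow, +1) and hare (fast, +2):
  init: slow=0, fast=0
  step 1: slow=1, fast=2
  step 2: slow=2, fast=4
  step 3: slow=3, fast=6
  step 4: slow=4, fast=1
  step 5: slow=5, fast=3
  step 6: slow=6, fast=5
  step 7: slow=0, fast=0
  slow == fast at node 0: cycle detected

Cycle: yes


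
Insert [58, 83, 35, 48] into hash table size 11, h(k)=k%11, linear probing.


Insert 58: h=3 -> slot 3
Insert 83: h=6 -> slot 6
Insert 35: h=2 -> slot 2
Insert 48: h=4 -> slot 4

Table: [None, None, 35, 58, 48, None, 83, None, None, None, None]


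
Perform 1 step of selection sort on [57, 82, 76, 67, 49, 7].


Initial: [57, 82, 76, 67, 49, 7]
Step 1: min=7 at 5
  Swap: [7, 82, 76, 67, 49, 57]

After 1 step: [7, 82, 76, 67, 49, 57]


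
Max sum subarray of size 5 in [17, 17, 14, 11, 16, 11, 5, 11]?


[0:5]: 75
[1:6]: 69
[2:7]: 57
[3:8]: 54

Max: 75 at [0:5]


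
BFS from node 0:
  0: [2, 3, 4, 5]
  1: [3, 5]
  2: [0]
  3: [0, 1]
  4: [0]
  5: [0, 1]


Visit 0, enqueue [2, 3, 4, 5]
Visit 2, enqueue []
Visit 3, enqueue [1]
Visit 4, enqueue []
Visit 5, enqueue []
Visit 1, enqueue []

BFS order: [0, 2, 3, 4, 5, 1]


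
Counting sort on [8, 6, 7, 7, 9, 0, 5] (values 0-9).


Input: [8, 6, 7, 7, 9, 0, 5]
Counts: [1, 0, 0, 0, 0, 1, 1, 2, 1, 1]

Sorted: [0, 5, 6, 7, 7, 8, 9]


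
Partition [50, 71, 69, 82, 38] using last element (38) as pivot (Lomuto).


Pivot: 38
Place pivot at 0: [38, 71, 69, 82, 50]

Partitioned: [38, 71, 69, 82, 50]


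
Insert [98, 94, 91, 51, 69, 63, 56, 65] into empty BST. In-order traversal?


Insert 98: root
Insert 94: L from 98
Insert 91: L from 98 -> L from 94
Insert 51: L from 98 -> L from 94 -> L from 91
Insert 69: L from 98 -> L from 94 -> L from 91 -> R from 51
Insert 63: L from 98 -> L from 94 -> L from 91 -> R from 51 -> L from 69
Insert 56: L from 98 -> L from 94 -> L from 91 -> R from 51 -> L from 69 -> L from 63
Insert 65: L from 98 -> L from 94 -> L from 91 -> R from 51 -> L from 69 -> R from 63

In-order: [51, 56, 63, 65, 69, 91, 94, 98]


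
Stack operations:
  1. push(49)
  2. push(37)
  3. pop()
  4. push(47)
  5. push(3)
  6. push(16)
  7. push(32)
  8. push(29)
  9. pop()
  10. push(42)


push(49) -> [49]
push(37) -> [49, 37]
pop()->37, [49]
push(47) -> [49, 47]
push(3) -> [49, 47, 3]
push(16) -> [49, 47, 3, 16]
push(32) -> [49, 47, 3, 16, 32]
push(29) -> [49, 47, 3, 16, 32, 29]
pop()->29, [49, 47, 3, 16, 32]
push(42) -> [49, 47, 3, 16, 32, 42]

Final stack: [49, 47, 3, 16, 32, 42]


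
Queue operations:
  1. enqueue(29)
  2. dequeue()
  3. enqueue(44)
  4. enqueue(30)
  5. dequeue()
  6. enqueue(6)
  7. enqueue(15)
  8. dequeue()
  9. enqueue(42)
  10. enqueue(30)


enqueue(29) -> [29]
dequeue()->29, []
enqueue(44) -> [44]
enqueue(30) -> [44, 30]
dequeue()->44, [30]
enqueue(6) -> [30, 6]
enqueue(15) -> [30, 6, 15]
dequeue()->30, [6, 15]
enqueue(42) -> [6, 15, 42]
enqueue(30) -> [6, 15, 42, 30]

Final queue: [6, 15, 42, 30]


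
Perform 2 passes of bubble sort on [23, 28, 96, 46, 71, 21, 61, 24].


Initial: [23, 28, 96, 46, 71, 21, 61, 24]
Pass 1: [23, 28, 46, 71, 21, 61, 24, 96] (5 swaps)
Pass 2: [23, 28, 46, 21, 61, 24, 71, 96] (3 swaps)

After 2 passes: [23, 28, 46, 21, 61, 24, 71, 96]


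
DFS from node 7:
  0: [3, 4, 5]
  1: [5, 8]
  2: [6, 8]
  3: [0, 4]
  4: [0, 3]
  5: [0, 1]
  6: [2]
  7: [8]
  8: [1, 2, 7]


Visit 7, push [8]
Visit 8, push [2, 1]
Visit 1, push [5]
Visit 5, push [0]
Visit 0, push [4, 3]
Visit 3, push [4]
Visit 4, push []
Visit 2, push [6]
Visit 6, push []

DFS order: [7, 8, 1, 5, 0, 3, 4, 2, 6]


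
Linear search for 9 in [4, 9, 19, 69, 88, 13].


i=0: 4!=9
i=1: 9==9 found!

Found at 1, 2 comps


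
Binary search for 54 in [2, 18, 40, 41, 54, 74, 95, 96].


Step 1: lo=0, hi=7, mid=3, val=41
Step 2: lo=4, hi=7, mid=5, val=74
Step 3: lo=4, hi=4, mid=4, val=54

Found at index 4


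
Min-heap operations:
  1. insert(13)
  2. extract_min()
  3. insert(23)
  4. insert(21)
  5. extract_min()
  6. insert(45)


insert(13) -> [13]
extract_min()->13, []
insert(23) -> [23]
insert(21) -> [21, 23]
extract_min()->21, [23]
insert(45) -> [23, 45]

Final heap: [23, 45]


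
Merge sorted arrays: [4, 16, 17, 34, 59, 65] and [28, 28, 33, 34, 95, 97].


Take 4 from A
Take 16 from A
Take 17 from A
Take 28 from B
Take 28 from B
Take 33 from B
Take 34 from A
Take 34 from B
Take 59 from A
Take 65 from A

Merged: [4, 16, 17, 28, 28, 33, 34, 34, 59, 65, 95, 97]


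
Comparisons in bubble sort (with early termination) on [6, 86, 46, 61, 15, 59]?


Algorithm: bubble sort (with early termination)
Input: [6, 86, 46, 61, 15, 59]
Sorted: [6, 15, 46, 59, 61, 86]

14


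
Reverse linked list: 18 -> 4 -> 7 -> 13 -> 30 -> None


Step 1: curr=18, set curr.next=prev(None) | reversed so far: 18
Step 2: curr=4, set curr.next=prev(18) | reversed so far: 4 -> 18
Step 3: curr=7, set curr.next=prev(4) | reversed so far: 7 -> 4 -> 18
Step 4: curr=13, set curr.next=prev(7) | reversed so far: 13 -> 7 -> 4 -> 18
Step 5: curr=30, set curr.next=prev(13) | reversed so far: 30 -> 13 -> 7 -> 4 -> 18

30 -> 13 -> 7 -> 4 -> 18 -> None


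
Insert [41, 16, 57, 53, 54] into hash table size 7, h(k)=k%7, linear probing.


Insert 41: h=6 -> slot 6
Insert 16: h=2 -> slot 2
Insert 57: h=1 -> slot 1
Insert 53: h=4 -> slot 4
Insert 54: h=5 -> slot 5

Table: [None, 57, 16, None, 53, 54, 41]


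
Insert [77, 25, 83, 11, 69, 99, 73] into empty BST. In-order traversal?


Insert 77: root
Insert 25: L from 77
Insert 83: R from 77
Insert 11: L from 77 -> L from 25
Insert 69: L from 77 -> R from 25
Insert 99: R from 77 -> R from 83
Insert 73: L from 77 -> R from 25 -> R from 69

In-order: [11, 25, 69, 73, 77, 83, 99]


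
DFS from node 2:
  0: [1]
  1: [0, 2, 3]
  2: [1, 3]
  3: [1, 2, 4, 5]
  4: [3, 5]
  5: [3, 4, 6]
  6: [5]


Visit 2, push [3, 1]
Visit 1, push [3, 0]
Visit 0, push []
Visit 3, push [5, 4]
Visit 4, push [5]
Visit 5, push [6]
Visit 6, push []

DFS order: [2, 1, 0, 3, 4, 5, 6]


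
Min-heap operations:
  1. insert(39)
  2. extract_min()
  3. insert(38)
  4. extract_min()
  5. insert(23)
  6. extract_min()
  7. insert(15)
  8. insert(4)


insert(39) -> [39]
extract_min()->39, []
insert(38) -> [38]
extract_min()->38, []
insert(23) -> [23]
extract_min()->23, []
insert(15) -> [15]
insert(4) -> [4, 15]

Final heap: [4, 15]


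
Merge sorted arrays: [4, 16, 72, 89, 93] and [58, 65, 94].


Take 4 from A
Take 16 from A
Take 58 from B
Take 65 from B
Take 72 from A
Take 89 from A
Take 93 from A

Merged: [4, 16, 58, 65, 72, 89, 93, 94]


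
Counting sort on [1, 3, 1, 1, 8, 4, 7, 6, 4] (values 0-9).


Input: [1, 3, 1, 1, 8, 4, 7, 6, 4]
Counts: [0, 3, 0, 1, 2, 0, 1, 1, 1, 0]

Sorted: [1, 1, 1, 3, 4, 4, 6, 7, 8]


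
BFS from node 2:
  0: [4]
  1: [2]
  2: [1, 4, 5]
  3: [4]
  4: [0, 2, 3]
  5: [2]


Visit 2, enqueue [1, 4, 5]
Visit 1, enqueue []
Visit 4, enqueue [0, 3]
Visit 5, enqueue []
Visit 0, enqueue []
Visit 3, enqueue []

BFS order: [2, 1, 4, 5, 0, 3]


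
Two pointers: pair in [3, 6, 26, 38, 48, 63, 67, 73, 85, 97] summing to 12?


lo=0(3)+hi=9(97)=100
lo=0(3)+hi=8(85)=88
lo=0(3)+hi=7(73)=76
lo=0(3)+hi=6(67)=70
lo=0(3)+hi=5(63)=66
lo=0(3)+hi=4(48)=51
lo=0(3)+hi=3(38)=41
lo=0(3)+hi=2(26)=29
lo=0(3)+hi=1(6)=9

No pair found


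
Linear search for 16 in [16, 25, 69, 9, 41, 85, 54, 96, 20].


i=0: 16==16 found!

Found at 0, 1 comps


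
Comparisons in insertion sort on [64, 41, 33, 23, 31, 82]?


Algorithm: insertion sort
Input: [64, 41, 33, 23, 31, 82]
Sorted: [23, 31, 33, 41, 64, 82]

11


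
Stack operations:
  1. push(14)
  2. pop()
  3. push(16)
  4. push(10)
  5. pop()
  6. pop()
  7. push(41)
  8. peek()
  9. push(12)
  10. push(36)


push(14) -> [14]
pop()->14, []
push(16) -> [16]
push(10) -> [16, 10]
pop()->10, [16]
pop()->16, []
push(41) -> [41]
peek()->41
push(12) -> [41, 12]
push(36) -> [41, 12, 36]

Final stack: [41, 12, 36]


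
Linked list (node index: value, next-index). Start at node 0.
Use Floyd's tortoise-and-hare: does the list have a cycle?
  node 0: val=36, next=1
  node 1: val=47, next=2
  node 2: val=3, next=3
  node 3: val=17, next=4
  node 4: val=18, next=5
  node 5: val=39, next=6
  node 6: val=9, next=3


Floyd's tortoise (slow, +1) and hare (fast, +2):
  init: slow=0, fast=0
  step 1: slow=1, fast=2
  step 2: slow=2, fast=4
  step 3: slow=3, fast=6
  step 4: slow=4, fast=4
  slow == fast at node 4: cycle detected

Cycle: yes


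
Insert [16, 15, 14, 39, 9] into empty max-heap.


Insert 16: [16]
Insert 15: [16, 15]
Insert 14: [16, 15, 14]
Insert 39: [39, 16, 14, 15]
Insert 9: [39, 16, 14, 15, 9]

Final heap: [39, 16, 14, 15, 9]


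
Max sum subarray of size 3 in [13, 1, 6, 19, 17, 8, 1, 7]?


[0:3]: 20
[1:4]: 26
[2:5]: 42
[3:6]: 44
[4:7]: 26
[5:8]: 16

Max: 44 at [3:6]


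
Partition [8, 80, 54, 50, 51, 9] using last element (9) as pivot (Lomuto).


Pivot: 9
  8 <= 9: advance i (no swap)
Place pivot at 1: [8, 9, 54, 50, 51, 80]

Partitioned: [8, 9, 54, 50, 51, 80]


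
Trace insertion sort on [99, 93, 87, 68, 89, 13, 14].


Initial: [99, 93, 87, 68, 89, 13, 14]
Insert 93: [93, 99, 87, 68, 89, 13, 14]
Insert 87: [87, 93, 99, 68, 89, 13, 14]
Insert 68: [68, 87, 93, 99, 89, 13, 14]
Insert 89: [68, 87, 89, 93, 99, 13, 14]
Insert 13: [13, 68, 87, 89, 93, 99, 14]
Insert 14: [13, 14, 68, 87, 89, 93, 99]

Sorted: [13, 14, 68, 87, 89, 93, 99]


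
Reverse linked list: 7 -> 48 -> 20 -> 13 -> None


Step 1: curr=7, set curr.next=prev(None) | reversed so far: 7
Step 2: curr=48, set curr.next=prev(7) | reversed so far: 48 -> 7
Step 3: curr=20, set curr.next=prev(48) | reversed so far: 20 -> 48 -> 7
Step 4: curr=13, set curr.next=prev(20) | reversed so far: 13 -> 20 -> 48 -> 7

13 -> 20 -> 48 -> 7 -> None


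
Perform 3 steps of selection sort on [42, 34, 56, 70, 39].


Initial: [42, 34, 56, 70, 39]
Step 1: min=34 at 1
  Swap: [34, 42, 56, 70, 39]
Step 2: min=39 at 4
  Swap: [34, 39, 56, 70, 42]
Step 3: min=42 at 4
  Swap: [34, 39, 42, 70, 56]

After 3 steps: [34, 39, 42, 70, 56]


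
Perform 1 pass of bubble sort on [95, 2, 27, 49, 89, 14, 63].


Initial: [95, 2, 27, 49, 89, 14, 63]
Pass 1: [2, 27, 49, 89, 14, 63, 95] (6 swaps)

After 1 pass: [2, 27, 49, 89, 14, 63, 95]


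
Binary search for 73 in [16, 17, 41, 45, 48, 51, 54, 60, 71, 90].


Step 1: lo=0, hi=9, mid=4, val=48
Step 2: lo=5, hi=9, mid=7, val=60
Step 3: lo=8, hi=9, mid=8, val=71
Step 4: lo=9, hi=9, mid=9, val=90

Not found


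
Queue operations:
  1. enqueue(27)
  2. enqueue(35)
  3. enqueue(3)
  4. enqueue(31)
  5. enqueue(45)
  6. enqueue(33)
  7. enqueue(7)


enqueue(27) -> [27]
enqueue(35) -> [27, 35]
enqueue(3) -> [27, 35, 3]
enqueue(31) -> [27, 35, 3, 31]
enqueue(45) -> [27, 35, 3, 31, 45]
enqueue(33) -> [27, 35, 3, 31, 45, 33]
enqueue(7) -> [27, 35, 3, 31, 45, 33, 7]

Final queue: [27, 35, 3, 31, 45, 33, 7]


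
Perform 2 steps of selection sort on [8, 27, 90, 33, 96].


Initial: [8, 27, 90, 33, 96]
Step 1: min=8 at 0
  Swap: [8, 27, 90, 33, 96]
Step 2: min=27 at 1
  Swap: [8, 27, 90, 33, 96]

After 2 steps: [8, 27, 90, 33, 96]


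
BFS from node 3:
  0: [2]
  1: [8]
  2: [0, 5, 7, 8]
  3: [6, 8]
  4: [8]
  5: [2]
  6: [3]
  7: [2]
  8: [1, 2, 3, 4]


Visit 3, enqueue [6, 8]
Visit 6, enqueue []
Visit 8, enqueue [1, 2, 4]
Visit 1, enqueue []
Visit 2, enqueue [0, 5, 7]
Visit 4, enqueue []
Visit 0, enqueue []
Visit 5, enqueue []
Visit 7, enqueue []

BFS order: [3, 6, 8, 1, 2, 4, 0, 5, 7]


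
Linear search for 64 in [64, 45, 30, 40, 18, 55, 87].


i=0: 64==64 found!

Found at 0, 1 comps


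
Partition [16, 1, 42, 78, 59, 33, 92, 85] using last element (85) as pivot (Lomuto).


Pivot: 85
  16 <= 85: advance i (no swap)
  1 <= 85: advance i (no swap)
  42 <= 85: advance i (no swap)
  78 <= 85: advance i (no swap)
  59 <= 85: advance i (no swap)
  33 <= 85: advance i (no swap)
Place pivot at 6: [16, 1, 42, 78, 59, 33, 85, 92]

Partitioned: [16, 1, 42, 78, 59, 33, 85, 92]


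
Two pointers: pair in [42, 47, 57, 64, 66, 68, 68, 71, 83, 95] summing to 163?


lo=0(42)+hi=9(95)=137
lo=1(47)+hi=9(95)=142
lo=2(57)+hi=9(95)=152
lo=3(64)+hi=9(95)=159
lo=4(66)+hi=9(95)=161
lo=5(68)+hi=9(95)=163

Yes: 68+95=163


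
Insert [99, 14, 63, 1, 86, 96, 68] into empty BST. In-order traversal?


Insert 99: root
Insert 14: L from 99
Insert 63: L from 99 -> R from 14
Insert 1: L from 99 -> L from 14
Insert 86: L from 99 -> R from 14 -> R from 63
Insert 96: L from 99 -> R from 14 -> R from 63 -> R from 86
Insert 68: L from 99 -> R from 14 -> R from 63 -> L from 86

In-order: [1, 14, 63, 68, 86, 96, 99]


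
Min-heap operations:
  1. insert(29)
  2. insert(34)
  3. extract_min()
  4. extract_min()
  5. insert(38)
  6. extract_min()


insert(29) -> [29]
insert(34) -> [29, 34]
extract_min()->29, [34]
extract_min()->34, []
insert(38) -> [38]
extract_min()->38, []

Final heap: []


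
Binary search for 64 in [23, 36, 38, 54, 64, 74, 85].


Step 1: lo=0, hi=6, mid=3, val=54
Step 2: lo=4, hi=6, mid=5, val=74
Step 3: lo=4, hi=4, mid=4, val=64

Found at index 4


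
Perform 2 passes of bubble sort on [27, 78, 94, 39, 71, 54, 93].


Initial: [27, 78, 94, 39, 71, 54, 93]
Pass 1: [27, 78, 39, 71, 54, 93, 94] (4 swaps)
Pass 2: [27, 39, 71, 54, 78, 93, 94] (3 swaps)

After 2 passes: [27, 39, 71, 54, 78, 93, 94]


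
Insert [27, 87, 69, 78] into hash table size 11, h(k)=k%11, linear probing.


Insert 27: h=5 -> slot 5
Insert 87: h=10 -> slot 10
Insert 69: h=3 -> slot 3
Insert 78: h=1 -> slot 1

Table: [None, 78, None, 69, None, 27, None, None, None, None, 87]


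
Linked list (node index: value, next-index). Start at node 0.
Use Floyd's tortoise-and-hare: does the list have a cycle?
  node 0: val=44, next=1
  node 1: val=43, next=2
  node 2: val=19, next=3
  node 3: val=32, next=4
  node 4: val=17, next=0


Floyd's tortoise (slow, +1) and hare (fast, +2):
  init: slow=0, fast=0
  step 1: slow=1, fast=2
  step 2: slow=2, fast=4
  step 3: slow=3, fast=1
  step 4: slow=4, fast=3
  step 5: slow=0, fast=0
  slow == fast at node 0: cycle detected

Cycle: yes


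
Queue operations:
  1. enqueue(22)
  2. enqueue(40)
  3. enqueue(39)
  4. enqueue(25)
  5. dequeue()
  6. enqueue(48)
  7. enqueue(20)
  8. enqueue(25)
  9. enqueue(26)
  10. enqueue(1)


enqueue(22) -> [22]
enqueue(40) -> [22, 40]
enqueue(39) -> [22, 40, 39]
enqueue(25) -> [22, 40, 39, 25]
dequeue()->22, [40, 39, 25]
enqueue(48) -> [40, 39, 25, 48]
enqueue(20) -> [40, 39, 25, 48, 20]
enqueue(25) -> [40, 39, 25, 48, 20, 25]
enqueue(26) -> [40, 39, 25, 48, 20, 25, 26]
enqueue(1) -> [40, 39, 25, 48, 20, 25, 26, 1]

Final queue: [40, 39, 25, 48, 20, 25, 26, 1]


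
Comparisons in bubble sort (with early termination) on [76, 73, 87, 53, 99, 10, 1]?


Algorithm: bubble sort (with early termination)
Input: [76, 73, 87, 53, 99, 10, 1]
Sorted: [1, 10, 53, 73, 76, 87, 99]

21


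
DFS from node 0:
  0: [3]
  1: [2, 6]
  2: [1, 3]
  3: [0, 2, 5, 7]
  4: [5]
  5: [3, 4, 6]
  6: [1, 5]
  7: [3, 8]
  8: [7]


Visit 0, push [3]
Visit 3, push [7, 5, 2]
Visit 2, push [1]
Visit 1, push [6]
Visit 6, push [5]
Visit 5, push [4]
Visit 4, push []
Visit 7, push [8]
Visit 8, push []

DFS order: [0, 3, 2, 1, 6, 5, 4, 7, 8]


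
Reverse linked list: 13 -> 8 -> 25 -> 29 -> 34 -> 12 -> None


Step 1: curr=13, set curr.next=prev(None) | reversed so far: 13
Step 2: curr=8, set curr.next=prev(13) | reversed so far: 8 -> 13
Step 3: curr=25, set curr.next=prev(8) | reversed so far: 25 -> 8 -> 13
Step 4: curr=29, set curr.next=prev(25) | reversed so far: 29 -> 25 -> 8 -> 13
Step 5: curr=34, set curr.next=prev(29) | reversed so far: 34 -> 29 -> 25 -> 8 -> 13
Step 6: curr=12, set curr.next=prev(34) | reversed so far: 12 -> 34 -> 29 -> 25 -> 8 -> 13

12 -> 34 -> 29 -> 25 -> 8 -> 13 -> None


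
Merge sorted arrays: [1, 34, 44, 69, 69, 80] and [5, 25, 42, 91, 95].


Take 1 from A
Take 5 from B
Take 25 from B
Take 34 from A
Take 42 from B
Take 44 from A
Take 69 from A
Take 69 from A
Take 80 from A

Merged: [1, 5, 25, 34, 42, 44, 69, 69, 80, 91, 95]


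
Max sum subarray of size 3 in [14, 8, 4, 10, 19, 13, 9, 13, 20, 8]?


[0:3]: 26
[1:4]: 22
[2:5]: 33
[3:6]: 42
[4:7]: 41
[5:8]: 35
[6:9]: 42
[7:10]: 41

Max: 42 at [3:6]


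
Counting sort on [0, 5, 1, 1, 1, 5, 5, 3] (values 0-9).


Input: [0, 5, 1, 1, 1, 5, 5, 3]
Counts: [1, 3, 0, 1, 0, 3, 0, 0, 0, 0]

Sorted: [0, 1, 1, 1, 3, 5, 5, 5]


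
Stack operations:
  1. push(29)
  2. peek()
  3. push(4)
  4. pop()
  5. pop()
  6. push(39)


push(29) -> [29]
peek()->29
push(4) -> [29, 4]
pop()->4, [29]
pop()->29, []
push(39) -> [39]

Final stack: [39]


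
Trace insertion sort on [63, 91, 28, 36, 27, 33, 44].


Initial: [63, 91, 28, 36, 27, 33, 44]
Insert 91: [63, 91, 28, 36, 27, 33, 44]
Insert 28: [28, 63, 91, 36, 27, 33, 44]
Insert 36: [28, 36, 63, 91, 27, 33, 44]
Insert 27: [27, 28, 36, 63, 91, 33, 44]
Insert 33: [27, 28, 33, 36, 63, 91, 44]
Insert 44: [27, 28, 33, 36, 44, 63, 91]

Sorted: [27, 28, 33, 36, 44, 63, 91]


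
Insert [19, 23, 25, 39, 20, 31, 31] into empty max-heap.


Insert 19: [19]
Insert 23: [23, 19]
Insert 25: [25, 19, 23]
Insert 39: [39, 25, 23, 19]
Insert 20: [39, 25, 23, 19, 20]
Insert 31: [39, 25, 31, 19, 20, 23]
Insert 31: [39, 25, 31, 19, 20, 23, 31]

Final heap: [39, 25, 31, 19, 20, 23, 31]


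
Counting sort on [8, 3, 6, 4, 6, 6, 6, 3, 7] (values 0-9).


Input: [8, 3, 6, 4, 6, 6, 6, 3, 7]
Counts: [0, 0, 0, 2, 1, 0, 4, 1, 1, 0]

Sorted: [3, 3, 4, 6, 6, 6, 6, 7, 8]


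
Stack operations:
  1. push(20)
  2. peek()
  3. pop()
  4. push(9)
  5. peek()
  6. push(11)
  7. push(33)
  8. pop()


push(20) -> [20]
peek()->20
pop()->20, []
push(9) -> [9]
peek()->9
push(11) -> [9, 11]
push(33) -> [9, 11, 33]
pop()->33, [9, 11]

Final stack: [9, 11]


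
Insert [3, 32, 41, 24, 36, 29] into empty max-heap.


Insert 3: [3]
Insert 32: [32, 3]
Insert 41: [41, 3, 32]
Insert 24: [41, 24, 32, 3]
Insert 36: [41, 36, 32, 3, 24]
Insert 29: [41, 36, 32, 3, 24, 29]

Final heap: [41, 36, 32, 3, 24, 29]


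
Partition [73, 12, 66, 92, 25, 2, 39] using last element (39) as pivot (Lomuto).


Pivot: 39
  12 <= 39: swap -> [12, 73, 66, 92, 25, 2, 39]
  25 <= 39: swap -> [12, 25, 66, 92, 73, 2, 39]
  2 <= 39: swap -> [12, 25, 2, 92, 73, 66, 39]
Place pivot at 3: [12, 25, 2, 39, 73, 66, 92]

Partitioned: [12, 25, 2, 39, 73, 66, 92]


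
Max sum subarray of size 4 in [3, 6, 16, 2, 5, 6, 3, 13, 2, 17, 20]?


[0:4]: 27
[1:5]: 29
[2:6]: 29
[3:7]: 16
[4:8]: 27
[5:9]: 24
[6:10]: 35
[7:11]: 52

Max: 52 at [7:11]


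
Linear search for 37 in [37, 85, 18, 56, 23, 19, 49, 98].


i=0: 37==37 found!

Found at 0, 1 comps


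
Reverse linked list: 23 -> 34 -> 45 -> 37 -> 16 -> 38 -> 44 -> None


Step 1: curr=23, set curr.next=prev(None) | reversed so far: 23
Step 2: curr=34, set curr.next=prev(23) | reversed so far: 34 -> 23
Step 3: curr=45, set curr.next=prev(34) | reversed so far: 45 -> 34 -> 23
Step 4: curr=37, set curr.next=prev(45) | reversed so far: 37 -> 45 -> 34 -> 23
Step 5: curr=16, set curr.next=prev(37) | reversed so far: 16 -> 37 -> 45 -> 34 -> 23
Step 6: curr=38, set curr.next=prev(16) | reversed so far: 38 -> 16 -> 37 -> 45 -> 34 -> 23
Step 7: curr=44, set curr.next=prev(38) | reversed so far: 44 -> 38 -> 16 -> 37 -> 45 -> 34 -> 23

44 -> 38 -> 16 -> 37 -> 45 -> 34 -> 23 -> None


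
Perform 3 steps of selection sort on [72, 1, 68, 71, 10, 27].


Initial: [72, 1, 68, 71, 10, 27]
Step 1: min=1 at 1
  Swap: [1, 72, 68, 71, 10, 27]
Step 2: min=10 at 4
  Swap: [1, 10, 68, 71, 72, 27]
Step 3: min=27 at 5
  Swap: [1, 10, 27, 71, 72, 68]

After 3 steps: [1, 10, 27, 71, 72, 68]


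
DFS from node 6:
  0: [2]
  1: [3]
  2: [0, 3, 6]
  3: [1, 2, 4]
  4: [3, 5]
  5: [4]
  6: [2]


Visit 6, push [2]
Visit 2, push [3, 0]
Visit 0, push []
Visit 3, push [4, 1]
Visit 1, push []
Visit 4, push [5]
Visit 5, push []

DFS order: [6, 2, 0, 3, 1, 4, 5]


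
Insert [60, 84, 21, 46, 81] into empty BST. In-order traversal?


Insert 60: root
Insert 84: R from 60
Insert 21: L from 60
Insert 46: L from 60 -> R from 21
Insert 81: R from 60 -> L from 84

In-order: [21, 46, 60, 81, 84]


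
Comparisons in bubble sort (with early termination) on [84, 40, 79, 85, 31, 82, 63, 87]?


Algorithm: bubble sort (with early termination)
Input: [84, 40, 79, 85, 31, 82, 63, 87]
Sorted: [31, 40, 63, 79, 82, 84, 85, 87]

25


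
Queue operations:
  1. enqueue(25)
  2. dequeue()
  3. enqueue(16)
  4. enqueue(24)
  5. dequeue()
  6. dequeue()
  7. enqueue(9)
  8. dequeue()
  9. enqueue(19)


enqueue(25) -> [25]
dequeue()->25, []
enqueue(16) -> [16]
enqueue(24) -> [16, 24]
dequeue()->16, [24]
dequeue()->24, []
enqueue(9) -> [9]
dequeue()->9, []
enqueue(19) -> [19]

Final queue: [19]


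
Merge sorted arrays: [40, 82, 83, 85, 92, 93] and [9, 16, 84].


Take 9 from B
Take 16 from B
Take 40 from A
Take 82 from A
Take 83 from A
Take 84 from B

Merged: [9, 16, 40, 82, 83, 84, 85, 92, 93]


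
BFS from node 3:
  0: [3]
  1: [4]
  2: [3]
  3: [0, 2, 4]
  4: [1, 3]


Visit 3, enqueue [0, 2, 4]
Visit 0, enqueue []
Visit 2, enqueue []
Visit 4, enqueue [1]
Visit 1, enqueue []

BFS order: [3, 0, 2, 4, 1]


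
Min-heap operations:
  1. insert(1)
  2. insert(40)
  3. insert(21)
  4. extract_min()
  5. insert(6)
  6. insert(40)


insert(1) -> [1]
insert(40) -> [1, 40]
insert(21) -> [1, 40, 21]
extract_min()->1, [21, 40]
insert(6) -> [6, 40, 21]
insert(40) -> [6, 40, 21, 40]

Final heap: [6, 40, 21, 40]


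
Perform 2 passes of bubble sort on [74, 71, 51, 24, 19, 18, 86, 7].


Initial: [74, 71, 51, 24, 19, 18, 86, 7]
Pass 1: [71, 51, 24, 19, 18, 74, 7, 86] (6 swaps)
Pass 2: [51, 24, 19, 18, 71, 7, 74, 86] (5 swaps)

After 2 passes: [51, 24, 19, 18, 71, 7, 74, 86]


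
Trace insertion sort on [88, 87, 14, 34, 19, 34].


Initial: [88, 87, 14, 34, 19, 34]
Insert 87: [87, 88, 14, 34, 19, 34]
Insert 14: [14, 87, 88, 34, 19, 34]
Insert 34: [14, 34, 87, 88, 19, 34]
Insert 19: [14, 19, 34, 87, 88, 34]
Insert 34: [14, 19, 34, 34, 87, 88]

Sorted: [14, 19, 34, 34, 87, 88]


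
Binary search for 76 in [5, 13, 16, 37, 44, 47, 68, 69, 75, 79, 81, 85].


Step 1: lo=0, hi=11, mid=5, val=47
Step 2: lo=6, hi=11, mid=8, val=75
Step 3: lo=9, hi=11, mid=10, val=81
Step 4: lo=9, hi=9, mid=9, val=79

Not found


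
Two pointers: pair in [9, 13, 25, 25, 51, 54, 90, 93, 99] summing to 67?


lo=0(9)+hi=8(99)=108
lo=0(9)+hi=7(93)=102
lo=0(9)+hi=6(90)=99
lo=0(9)+hi=5(54)=63
lo=1(13)+hi=5(54)=67

Yes: 13+54=67


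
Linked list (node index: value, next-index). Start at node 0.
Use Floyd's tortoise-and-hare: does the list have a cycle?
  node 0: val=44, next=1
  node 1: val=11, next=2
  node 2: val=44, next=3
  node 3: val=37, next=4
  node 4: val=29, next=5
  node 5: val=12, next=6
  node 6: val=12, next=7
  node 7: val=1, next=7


Floyd's tortoise (slow, +1) and hare (fast, +2):
  init: slow=0, fast=0
  step 1: slow=1, fast=2
  step 2: slow=2, fast=4
  step 3: slow=3, fast=6
  step 4: slow=4, fast=7
  step 5: slow=5, fast=7
  step 6: slow=6, fast=7
  step 7: slow=7, fast=7
  slow == fast at node 7: cycle detected

Cycle: yes


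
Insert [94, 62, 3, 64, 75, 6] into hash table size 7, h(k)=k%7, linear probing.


Insert 94: h=3 -> slot 3
Insert 62: h=6 -> slot 6
Insert 3: h=3, 1 probes -> slot 4
Insert 64: h=1 -> slot 1
Insert 75: h=5 -> slot 5
Insert 6: h=6, 1 probes -> slot 0

Table: [6, 64, None, 94, 3, 75, 62]


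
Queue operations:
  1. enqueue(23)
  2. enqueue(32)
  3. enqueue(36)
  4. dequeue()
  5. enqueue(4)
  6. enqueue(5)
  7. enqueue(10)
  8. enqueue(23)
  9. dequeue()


enqueue(23) -> [23]
enqueue(32) -> [23, 32]
enqueue(36) -> [23, 32, 36]
dequeue()->23, [32, 36]
enqueue(4) -> [32, 36, 4]
enqueue(5) -> [32, 36, 4, 5]
enqueue(10) -> [32, 36, 4, 5, 10]
enqueue(23) -> [32, 36, 4, 5, 10, 23]
dequeue()->32, [36, 4, 5, 10, 23]

Final queue: [36, 4, 5, 10, 23]


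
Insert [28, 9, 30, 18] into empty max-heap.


Insert 28: [28]
Insert 9: [28, 9]
Insert 30: [30, 9, 28]
Insert 18: [30, 18, 28, 9]

Final heap: [30, 18, 28, 9]


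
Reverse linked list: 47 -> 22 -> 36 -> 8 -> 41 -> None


Step 1: curr=47, set curr.next=prev(None) | reversed so far: 47
Step 2: curr=22, set curr.next=prev(47) | reversed so far: 22 -> 47
Step 3: curr=36, set curr.next=prev(22) | reversed so far: 36 -> 22 -> 47
Step 4: curr=8, set curr.next=prev(36) | reversed so far: 8 -> 36 -> 22 -> 47
Step 5: curr=41, set curr.next=prev(8) | reversed so far: 41 -> 8 -> 36 -> 22 -> 47

41 -> 8 -> 36 -> 22 -> 47 -> None


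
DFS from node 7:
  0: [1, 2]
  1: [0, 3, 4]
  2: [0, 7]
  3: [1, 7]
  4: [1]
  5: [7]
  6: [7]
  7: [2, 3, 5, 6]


Visit 7, push [6, 5, 3, 2]
Visit 2, push [0]
Visit 0, push [1]
Visit 1, push [4, 3]
Visit 3, push []
Visit 4, push []
Visit 5, push []
Visit 6, push []

DFS order: [7, 2, 0, 1, 3, 4, 5, 6]


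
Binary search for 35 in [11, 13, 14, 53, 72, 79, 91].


Step 1: lo=0, hi=6, mid=3, val=53
Step 2: lo=0, hi=2, mid=1, val=13
Step 3: lo=2, hi=2, mid=2, val=14

Not found


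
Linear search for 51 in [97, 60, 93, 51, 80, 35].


i=0: 97!=51
i=1: 60!=51
i=2: 93!=51
i=3: 51==51 found!

Found at 3, 4 comps


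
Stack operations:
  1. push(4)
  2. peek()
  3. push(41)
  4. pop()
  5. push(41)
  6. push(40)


push(4) -> [4]
peek()->4
push(41) -> [4, 41]
pop()->41, [4]
push(41) -> [4, 41]
push(40) -> [4, 41, 40]

Final stack: [4, 41, 40]


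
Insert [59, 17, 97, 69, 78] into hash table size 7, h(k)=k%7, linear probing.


Insert 59: h=3 -> slot 3
Insert 17: h=3, 1 probes -> slot 4
Insert 97: h=6 -> slot 6
Insert 69: h=6, 1 probes -> slot 0
Insert 78: h=1 -> slot 1

Table: [69, 78, None, 59, 17, None, 97]


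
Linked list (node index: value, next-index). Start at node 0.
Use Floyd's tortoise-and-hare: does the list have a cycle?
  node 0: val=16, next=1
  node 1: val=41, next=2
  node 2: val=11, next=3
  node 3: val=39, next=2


Floyd's tortoise (slow, +1) and hare (fast, +2):
  init: slow=0, fast=0
  step 1: slow=1, fast=2
  step 2: slow=2, fast=2
  slow == fast at node 2: cycle detected

Cycle: yes


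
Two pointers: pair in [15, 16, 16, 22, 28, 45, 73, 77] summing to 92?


lo=0(15)+hi=7(77)=92

Yes: 15+77=92


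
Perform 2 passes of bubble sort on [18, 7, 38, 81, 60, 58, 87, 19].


Initial: [18, 7, 38, 81, 60, 58, 87, 19]
Pass 1: [7, 18, 38, 60, 58, 81, 19, 87] (4 swaps)
Pass 2: [7, 18, 38, 58, 60, 19, 81, 87] (2 swaps)

After 2 passes: [7, 18, 38, 58, 60, 19, 81, 87]


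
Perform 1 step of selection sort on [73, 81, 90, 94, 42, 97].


Initial: [73, 81, 90, 94, 42, 97]
Step 1: min=42 at 4
  Swap: [42, 81, 90, 94, 73, 97]

After 1 step: [42, 81, 90, 94, 73, 97]


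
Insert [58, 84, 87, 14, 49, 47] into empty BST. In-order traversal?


Insert 58: root
Insert 84: R from 58
Insert 87: R from 58 -> R from 84
Insert 14: L from 58
Insert 49: L from 58 -> R from 14
Insert 47: L from 58 -> R from 14 -> L from 49

In-order: [14, 47, 49, 58, 84, 87]


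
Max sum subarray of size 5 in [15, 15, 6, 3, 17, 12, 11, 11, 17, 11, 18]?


[0:5]: 56
[1:6]: 53
[2:7]: 49
[3:8]: 54
[4:9]: 68
[5:10]: 62
[6:11]: 68

Max: 68 at [4:9]


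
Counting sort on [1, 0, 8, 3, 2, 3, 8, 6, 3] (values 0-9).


Input: [1, 0, 8, 3, 2, 3, 8, 6, 3]
Counts: [1, 1, 1, 3, 0, 0, 1, 0, 2, 0]

Sorted: [0, 1, 2, 3, 3, 3, 6, 8, 8]


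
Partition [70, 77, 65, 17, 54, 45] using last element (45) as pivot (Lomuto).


Pivot: 45
  17 <= 45: swap -> [17, 77, 65, 70, 54, 45]
Place pivot at 1: [17, 45, 65, 70, 54, 77]

Partitioned: [17, 45, 65, 70, 54, 77]


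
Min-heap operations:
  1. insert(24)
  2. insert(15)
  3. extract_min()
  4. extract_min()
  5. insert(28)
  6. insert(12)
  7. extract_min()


insert(24) -> [24]
insert(15) -> [15, 24]
extract_min()->15, [24]
extract_min()->24, []
insert(28) -> [28]
insert(12) -> [12, 28]
extract_min()->12, [28]

Final heap: [28]


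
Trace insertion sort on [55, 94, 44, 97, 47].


Initial: [55, 94, 44, 97, 47]
Insert 94: [55, 94, 44, 97, 47]
Insert 44: [44, 55, 94, 97, 47]
Insert 97: [44, 55, 94, 97, 47]
Insert 47: [44, 47, 55, 94, 97]

Sorted: [44, 47, 55, 94, 97]


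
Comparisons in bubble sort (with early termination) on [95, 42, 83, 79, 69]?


Algorithm: bubble sort (with early termination)
Input: [95, 42, 83, 79, 69]
Sorted: [42, 69, 79, 83, 95]

10


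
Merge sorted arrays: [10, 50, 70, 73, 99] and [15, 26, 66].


Take 10 from A
Take 15 from B
Take 26 from B
Take 50 from A
Take 66 from B

Merged: [10, 15, 26, 50, 66, 70, 73, 99]


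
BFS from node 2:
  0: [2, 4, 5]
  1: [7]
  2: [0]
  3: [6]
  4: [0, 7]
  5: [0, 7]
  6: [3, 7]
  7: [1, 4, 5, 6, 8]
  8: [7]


Visit 2, enqueue [0]
Visit 0, enqueue [4, 5]
Visit 4, enqueue [7]
Visit 5, enqueue []
Visit 7, enqueue [1, 6, 8]
Visit 1, enqueue []
Visit 6, enqueue [3]
Visit 8, enqueue []
Visit 3, enqueue []

BFS order: [2, 0, 4, 5, 7, 1, 6, 8, 3]


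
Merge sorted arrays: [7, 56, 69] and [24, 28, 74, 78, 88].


Take 7 from A
Take 24 from B
Take 28 from B
Take 56 from A
Take 69 from A

Merged: [7, 24, 28, 56, 69, 74, 78, 88]


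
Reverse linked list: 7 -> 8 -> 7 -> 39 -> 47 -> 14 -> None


Step 1: curr=7, set curr.next=prev(None) | reversed so far: 7
Step 2: curr=8, set curr.next=prev(7) | reversed so far: 8 -> 7
Step 3: curr=7, set curr.next=prev(8) | reversed so far: 7 -> 8 -> 7
Step 4: curr=39, set curr.next=prev(7) | reversed so far: 39 -> 7 -> 8 -> 7
Step 5: curr=47, set curr.next=prev(39) | reversed so far: 47 -> 39 -> 7 -> 8 -> 7
Step 6: curr=14, set curr.next=prev(47) | reversed so far: 14 -> 47 -> 39 -> 7 -> 8 -> 7

14 -> 47 -> 39 -> 7 -> 8 -> 7 -> None


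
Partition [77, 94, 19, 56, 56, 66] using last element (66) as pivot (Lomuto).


Pivot: 66
  19 <= 66: swap -> [19, 94, 77, 56, 56, 66]
  56 <= 66: swap -> [19, 56, 77, 94, 56, 66]
  56 <= 66: swap -> [19, 56, 56, 94, 77, 66]
Place pivot at 3: [19, 56, 56, 66, 77, 94]

Partitioned: [19, 56, 56, 66, 77, 94]


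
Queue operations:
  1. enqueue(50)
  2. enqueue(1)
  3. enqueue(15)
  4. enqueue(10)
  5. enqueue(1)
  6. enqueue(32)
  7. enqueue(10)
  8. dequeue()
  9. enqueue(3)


enqueue(50) -> [50]
enqueue(1) -> [50, 1]
enqueue(15) -> [50, 1, 15]
enqueue(10) -> [50, 1, 15, 10]
enqueue(1) -> [50, 1, 15, 10, 1]
enqueue(32) -> [50, 1, 15, 10, 1, 32]
enqueue(10) -> [50, 1, 15, 10, 1, 32, 10]
dequeue()->50, [1, 15, 10, 1, 32, 10]
enqueue(3) -> [1, 15, 10, 1, 32, 10, 3]

Final queue: [1, 15, 10, 1, 32, 10, 3]


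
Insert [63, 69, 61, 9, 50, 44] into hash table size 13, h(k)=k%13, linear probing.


Insert 63: h=11 -> slot 11
Insert 69: h=4 -> slot 4
Insert 61: h=9 -> slot 9
Insert 9: h=9, 1 probes -> slot 10
Insert 50: h=11, 1 probes -> slot 12
Insert 44: h=5 -> slot 5

Table: [None, None, None, None, 69, 44, None, None, None, 61, 9, 63, 50]


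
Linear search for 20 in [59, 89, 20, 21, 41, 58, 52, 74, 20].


i=0: 59!=20
i=1: 89!=20
i=2: 20==20 found!

Found at 2, 3 comps


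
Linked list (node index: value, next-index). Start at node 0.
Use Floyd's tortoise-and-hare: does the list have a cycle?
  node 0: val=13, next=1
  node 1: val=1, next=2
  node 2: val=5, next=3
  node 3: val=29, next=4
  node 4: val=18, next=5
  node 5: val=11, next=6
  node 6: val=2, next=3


Floyd's tortoise (slow, +1) and hare (fast, +2):
  init: slow=0, fast=0
  step 1: slow=1, fast=2
  step 2: slow=2, fast=4
  step 3: slow=3, fast=6
  step 4: slow=4, fast=4
  slow == fast at node 4: cycle detected

Cycle: yes


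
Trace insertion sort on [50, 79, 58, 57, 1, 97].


Initial: [50, 79, 58, 57, 1, 97]
Insert 79: [50, 79, 58, 57, 1, 97]
Insert 58: [50, 58, 79, 57, 1, 97]
Insert 57: [50, 57, 58, 79, 1, 97]
Insert 1: [1, 50, 57, 58, 79, 97]
Insert 97: [1, 50, 57, 58, 79, 97]

Sorted: [1, 50, 57, 58, 79, 97]


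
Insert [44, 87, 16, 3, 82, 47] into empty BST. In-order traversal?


Insert 44: root
Insert 87: R from 44
Insert 16: L from 44
Insert 3: L from 44 -> L from 16
Insert 82: R from 44 -> L from 87
Insert 47: R from 44 -> L from 87 -> L from 82

In-order: [3, 16, 44, 47, 82, 87]


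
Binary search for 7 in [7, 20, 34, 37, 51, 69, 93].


Step 1: lo=0, hi=6, mid=3, val=37
Step 2: lo=0, hi=2, mid=1, val=20
Step 3: lo=0, hi=0, mid=0, val=7

Found at index 0


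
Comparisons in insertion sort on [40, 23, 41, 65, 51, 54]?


Algorithm: insertion sort
Input: [40, 23, 41, 65, 51, 54]
Sorted: [23, 40, 41, 51, 54, 65]

7


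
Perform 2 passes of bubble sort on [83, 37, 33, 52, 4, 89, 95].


Initial: [83, 37, 33, 52, 4, 89, 95]
Pass 1: [37, 33, 52, 4, 83, 89, 95] (4 swaps)
Pass 2: [33, 37, 4, 52, 83, 89, 95] (2 swaps)

After 2 passes: [33, 37, 4, 52, 83, 89, 95]


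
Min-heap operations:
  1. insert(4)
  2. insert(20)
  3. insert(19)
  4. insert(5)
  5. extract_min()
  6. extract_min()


insert(4) -> [4]
insert(20) -> [4, 20]
insert(19) -> [4, 20, 19]
insert(5) -> [4, 5, 19, 20]
extract_min()->4, [5, 20, 19]
extract_min()->5, [19, 20]

Final heap: [19, 20]


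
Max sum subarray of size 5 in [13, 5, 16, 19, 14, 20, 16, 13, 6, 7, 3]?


[0:5]: 67
[1:6]: 74
[2:7]: 85
[3:8]: 82
[4:9]: 69
[5:10]: 62
[6:11]: 45

Max: 85 at [2:7]


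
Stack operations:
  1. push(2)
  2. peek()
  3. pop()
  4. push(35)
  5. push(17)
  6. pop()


push(2) -> [2]
peek()->2
pop()->2, []
push(35) -> [35]
push(17) -> [35, 17]
pop()->17, [35]

Final stack: [35]


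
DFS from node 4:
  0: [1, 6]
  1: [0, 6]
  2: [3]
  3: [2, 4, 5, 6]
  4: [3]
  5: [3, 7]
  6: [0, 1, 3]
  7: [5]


Visit 4, push [3]
Visit 3, push [6, 5, 2]
Visit 2, push []
Visit 5, push [7]
Visit 7, push []
Visit 6, push [1, 0]
Visit 0, push [1]
Visit 1, push []

DFS order: [4, 3, 2, 5, 7, 6, 0, 1]


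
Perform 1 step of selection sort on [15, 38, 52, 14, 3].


Initial: [15, 38, 52, 14, 3]
Step 1: min=3 at 4
  Swap: [3, 38, 52, 14, 15]

After 1 step: [3, 38, 52, 14, 15]


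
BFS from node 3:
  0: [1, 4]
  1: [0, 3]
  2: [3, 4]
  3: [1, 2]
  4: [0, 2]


Visit 3, enqueue [1, 2]
Visit 1, enqueue [0]
Visit 2, enqueue [4]
Visit 0, enqueue []
Visit 4, enqueue []

BFS order: [3, 1, 2, 0, 4]
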